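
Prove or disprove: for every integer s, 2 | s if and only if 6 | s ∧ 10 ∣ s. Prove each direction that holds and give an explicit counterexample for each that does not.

Only the reverse direction holds.

(→) This fails: take s = 2. Certainly 2 ∣ 2, but 6 ∤ 2.

(←) Suppose 6 ∣ s and 10 ∣ s. Any common multiple of 6 and 10 is a multiple of their lcm; here lcm(6, 10) = 6·10/gcd(6, 10) = 60/2 = 30, so 30 ∣ s. Since 2 ∣ 30, it follows that 2 ∣ s.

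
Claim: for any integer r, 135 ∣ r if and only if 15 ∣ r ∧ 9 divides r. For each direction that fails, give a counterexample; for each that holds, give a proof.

(⇒) If 135 ∣ r, write r = 135q. Since 135 = 9·15, r = 15·(9q), so 15 ∣ r; and since 135 = 15·9, r = 9·(15q), so 9 ∣ r.

(⇐) This fails: take r = 45. Both 15 ∣ 45 and 9 ∣ 45, yet 45 is not a multiple of 135 (since 45 = 0·135 + 45), so 135 ∤ 45.

Only the forward direction holds.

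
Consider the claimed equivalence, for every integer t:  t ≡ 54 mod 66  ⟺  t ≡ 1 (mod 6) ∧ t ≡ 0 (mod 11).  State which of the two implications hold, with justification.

[⇒] This fails: t = 54 gives 54 ≡ 54 (mod 66) but 54 ≡ 0 (mod 6), so the conjunction on the right does not hold.

[⇐] This fails: t = 55 satisfies both congruences on the right (55 ≡ 1 mod 6 and 55 ≡ 0 mod 11) yet 55 ≡ 55 (mod 66), not 54.

Neither direction holds.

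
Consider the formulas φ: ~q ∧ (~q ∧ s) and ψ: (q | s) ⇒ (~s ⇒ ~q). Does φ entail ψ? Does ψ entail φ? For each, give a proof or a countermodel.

Only the forward implication holds.

(⟸) This fails. Under s = F, q = F, the left side is false but the right side is true.

(⟹) Assume the antecedent. If s is true, (q | s) ⇒ (~s ⇒ ~q) reduces to true regardless of the other variables. If s is false, the antecedent cannot hold. Either way (q | s) ⇒ (~s ⇒ ~q) holds.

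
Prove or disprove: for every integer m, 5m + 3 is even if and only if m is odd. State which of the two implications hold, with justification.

Equivalent; both directions hold.

(⟸) Suppose m is odd; write m = 2j + 1. Then 5m + 3 = 5·(2j + 1) + 3 = 2·5j + 8, which is even.

(⟹) Suppose 5m + 3 is even. Since 5 is odd, 5m and m have the same parity, so 5m + 3 ≡ m + 3 (mod 2). As 3 is odd, 5m + 3 is even exactly when m is odd. Thus m is odd.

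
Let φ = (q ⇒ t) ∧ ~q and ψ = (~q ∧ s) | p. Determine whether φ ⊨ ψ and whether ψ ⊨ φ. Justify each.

Both directions fail.

(⟹) This fails. Under p = F, q = F, s = F, t = F, the left side is true but the right side is false.

(⟸) This fails. Under p = T, q = T, s = F, t = F, the left side is false but the right side is true.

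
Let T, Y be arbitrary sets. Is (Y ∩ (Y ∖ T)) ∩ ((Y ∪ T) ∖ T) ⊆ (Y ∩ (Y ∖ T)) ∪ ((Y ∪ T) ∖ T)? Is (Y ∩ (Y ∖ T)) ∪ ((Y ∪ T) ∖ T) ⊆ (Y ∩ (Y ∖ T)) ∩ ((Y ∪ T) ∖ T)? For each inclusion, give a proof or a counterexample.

(⊇) Let x ∈ (Y ∩ (Y ∖ T)) ∪ ((Y ∪ T) ∖ T). Then x ∈ Y and x ∉ T, from which x ∈ (Y ∩ (Y ∖ T)) ∩ ((Y ∪ T) ∖ T).

(⊆) Let x ∈ (Y ∩ (Y ∖ T)) ∩ ((Y ∪ T) ∖ T). Then x ∈ Y and x ∉ T, from which x ∈ (Y ∩ (Y ∖ T)) ∪ ((Y ∪ T) ∖ T).

The two sets are equal.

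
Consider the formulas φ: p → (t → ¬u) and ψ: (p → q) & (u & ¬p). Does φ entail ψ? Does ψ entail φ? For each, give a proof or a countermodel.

(→) This fails. Under t = F, u = F, q = F, p = F, the left side is true but the right side is false.

(←) Assume the antecedent. If t is true, the antecedent forces (t = T, u = T, q = F, p = F) or (t = T, u = T, q = T, p = F), and p → (t → ¬u) holds there. If t is false, p → (t → ¬u) reduces to true regardless of the other variables. Either way p → (t → ¬u) holds.

(⇒) fails; (⇐) holds.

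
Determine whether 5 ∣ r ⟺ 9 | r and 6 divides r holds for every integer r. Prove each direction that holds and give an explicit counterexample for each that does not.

(⇒) fails and (⇐) fails.

(→) This fails: take r = 5. Certainly 5 ∣ 5, but 9 ∤ 5.

(←) This fails: take r = 18. Both 9 ∣ 18 and 6 ∣ 18, yet 18 is not a multiple of 5 (since 18 = 3·5 + 3), so 5 ∤ 18.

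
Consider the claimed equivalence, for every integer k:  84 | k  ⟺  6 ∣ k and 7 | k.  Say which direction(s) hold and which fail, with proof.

Only the forward implication holds.

(⇐) This fails: take k = 42. Both 6 ∣ 42 and 7 ∣ 42, yet 42 is not a multiple of 84 (since 42 = 0·84 + 42), so 84 ∤ 42.

(⇒) If 84 ∣ k, write k = 84q. Since 84 = 14·6, k = 6·(14q), so 6 ∣ k; and since 84 = 12·7, k = 7·(12q), so 7 ∣ k.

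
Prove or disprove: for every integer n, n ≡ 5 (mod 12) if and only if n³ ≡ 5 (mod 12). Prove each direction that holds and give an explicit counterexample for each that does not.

The biconditional holds.

[⇒] Suppose n ≡ 5 (mod 12). Write n = 12j + 5. Then (12j + 5)³ = 1728j³ + 2160j² + 900j + 125 = 12(144j³ + 180j² + 75j + 10) + 5, so n³ ≡ 5 (mod 12).

[⇐] For the converse, argue contrapositively. If n ≢ 5 (mod 12), then n is congruent to one of 0, 1, 2, 3, 4, 6, 7, 8, 9, 10, 11 modulo 12, and these give n³ ≡ 0, 1, 8, 3, 4, 0, 7, 8, 9, 4, 11 respectively — never 5.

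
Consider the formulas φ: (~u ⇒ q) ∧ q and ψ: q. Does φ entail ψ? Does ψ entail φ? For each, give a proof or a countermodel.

Both implications hold.

(←) Assume the antecedent. If u is true, the antecedent forces (u = T, q = T), and (~u ⇒ q) ∧ q holds there. If u is false, the antecedent forces (u = F, q = T), and (~u ⇒ q) ∧ q holds there. Either way (~u ⇒ q) ∧ q holds.

(→) Assume the antecedent. If u is true, the antecedent forces (u = T, q = T), and q holds there. If u is false, the antecedent forces (u = F, q = T), and q holds there. Either way q holds.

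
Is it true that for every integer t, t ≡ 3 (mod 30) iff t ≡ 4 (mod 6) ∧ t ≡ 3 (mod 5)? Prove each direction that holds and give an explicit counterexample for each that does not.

Neither direction holds.

(⇒) This fails: t = 3 gives 3 ≡ 3 (mod 30) but 3 ≡ 3 (mod 6), so the conjunction on the right does not hold.

(⇐) This fails: t = 28 satisfies both congruences on the right (28 ≡ 4 mod 6 and 28 ≡ 3 mod 5) yet 28 ≡ 28 (mod 30), not 3.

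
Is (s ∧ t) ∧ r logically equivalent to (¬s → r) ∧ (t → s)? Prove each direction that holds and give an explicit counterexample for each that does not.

Only the forward direction holds.

(←) This fails. Under s = T, r = F, t = F, the left side is false but the right side is true.

(→) Assume the antecedent. If s is true, (¬s → r) ∧ (t → s) reduces to true regardless of the other variables. If s is false, the antecedent cannot hold. Either way (¬s → r) ∧ (t → s) holds.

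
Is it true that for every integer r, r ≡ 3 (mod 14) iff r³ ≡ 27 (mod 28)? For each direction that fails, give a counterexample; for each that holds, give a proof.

(→) This fails: take r = 17. Then 17 ≡ 3 (mod 14), but 17³ = 4913 ≡ 13 (mod 28), not 27.

(←) This fails: take r = 19. Then 19³ = 6859 ≡ 27 (mod 28), yet 19 ≡ 5 (mod 14), not 3.

(⇒) fails and (⇐) fails.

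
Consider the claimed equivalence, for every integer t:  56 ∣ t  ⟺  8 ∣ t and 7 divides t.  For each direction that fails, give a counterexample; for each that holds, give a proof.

Both directions hold; the statement is true.

[⇒] If 56 ∣ t, write t = 56q. Since 56 = 7·8, t = 8·(7q), so 8 ∣ t; and since 56 = 8·7, t = 7·(8q), so 7 ∣ t.

[⇐] Suppose 8 ∣ t and 7 ∣ t. Any common multiple of 8 and 7 is a multiple of their lcm; here gcd(8, 7) = 1, so lcm(8, 7) = 8·7 = 56, so 56 ∣ t.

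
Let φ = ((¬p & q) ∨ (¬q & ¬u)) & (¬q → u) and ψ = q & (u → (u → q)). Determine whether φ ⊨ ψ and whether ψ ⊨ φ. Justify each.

Only the forward implication holds.

(→) Assume the antecedent. If q is true, q & (u → (u → q)) reduces to true regardless of the other variables. If q is false, the antecedent cannot hold. Either way q & (u → (u → q)) holds.

(←) This fails. Under q = T, u = F, p = T, the left side is false but the right side is true.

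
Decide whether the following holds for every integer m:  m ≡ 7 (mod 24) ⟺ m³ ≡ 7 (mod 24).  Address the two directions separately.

(⟹) Suppose m ≡ 7 (mod 24). Write m = 24j + 7. Then (24j + 7)³ = 13824j³ + 12096j² + 3528j + 343 = 24(576j³ + 504j² + 147j + 14) + 7, so m³ ≡ 7 (mod 24).

(⟸) Conversely, suppose m³ ≡ 7 (mod 24). The only residue r in {0, …, 23} with r³ ≡ 7 (mod 24) is r = 7, so m ≡ 7 (mod 24).

Both directions hold; the statement is true.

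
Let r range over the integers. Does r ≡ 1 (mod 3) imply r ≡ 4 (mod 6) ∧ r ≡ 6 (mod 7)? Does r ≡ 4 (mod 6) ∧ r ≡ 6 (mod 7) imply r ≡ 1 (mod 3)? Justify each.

Only the reverse direction holds.

[⇒] This fails: r = 1 gives 1 ≡ 1 (mod 3) but 1 ≡ 1 (mod 6), so the conjunction on the right does not hold.

[⇐] Conversely, if r ≡ 4 (mod 6) and r ≡ 6 (mod 7), then by the Chinese remainder theorem r ≡ 34 (mod 42). Since 34 ≡ 1 (mod 3) and 3 ∣ 42, we get r ≡ 1 (mod 3).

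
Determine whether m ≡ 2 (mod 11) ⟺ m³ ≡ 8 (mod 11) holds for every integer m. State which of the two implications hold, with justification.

(⇐) Suppose m³ ≡ 8 (mod 11). The only residue r in {0, …, 10} with r³ ≡ 8 (mod 11) is r = 2, so m ≡ 2 (mod 11).

(⇒) Suppose m ≡ 2 (mod 11). Write m = 11j + 2. Then (11j + 2)³ = 1331j³ + 726j² + 132j + 8 = 11(121j³ + 66j² + 12j) + 8, so m³ ≡ 8 (mod 11).

Equivalent; both directions hold.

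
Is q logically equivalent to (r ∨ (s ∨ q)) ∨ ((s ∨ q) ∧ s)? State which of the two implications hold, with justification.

(⇒) Assume the antecedent. If s is true, (r ∨ (s ∨ q)) ∨ ((s ∨ q) ∧ s) reduces to true regardless of the other variables. If s is false, the antecedent forces (s = F, q = T, r = F) or (s = F, q = T, r = T), and (r ∨ (s ∨ q)) ∨ ((s ∨ q) ∧ s) holds there. Either way (r ∨ (s ∨ q)) ∨ ((s ∨ q) ∧ s) holds.

(⇐) This fails. Under s = T, q = F, r = F, the left side is false but the right side is true.

Not equivalent: only (⇒) holds.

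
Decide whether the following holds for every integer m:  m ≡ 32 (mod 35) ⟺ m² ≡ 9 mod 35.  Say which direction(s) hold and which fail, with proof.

(→) Suppose m ≡ 32 (mod 35). Write m = 35j + 32. Then (35j + 32)² = 1225j² + 2240j + 1024 = 35(35j² + 64j + 29) + 9, so m² ≡ 9 (mod 35).

(←) This fails: take m = 3. Then 3² = 9 ≡ 9 (mod 35), yet 3 ≡ 3 (mod 35), not 32.

Only the forward implication holds.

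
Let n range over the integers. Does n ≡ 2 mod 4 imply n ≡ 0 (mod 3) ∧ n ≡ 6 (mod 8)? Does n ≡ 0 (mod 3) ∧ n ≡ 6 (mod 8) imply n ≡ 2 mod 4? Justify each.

(←) If n ≡ 0 (mod 3) and n ≡ 6 (mod 8), then by the Chinese remainder theorem n ≡ 6 (mod 24). Since 6 ≡ 2 (mod 4) and 4 ∣ 24, we get n ≡ 2 (mod 4).

(→) This fails: n = 2 gives 2 ≡ 2 (mod 4) but 2 ≡ 2 (mod 3), so the conjunction on the right does not hold.

The forward direction fails; the converse holds.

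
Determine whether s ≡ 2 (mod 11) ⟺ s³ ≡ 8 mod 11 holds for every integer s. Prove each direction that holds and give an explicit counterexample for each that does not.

Equivalent; both directions hold.

(⇒) Suppose s ≡ 2 (mod 11). Write s = 11j + 2. Then (11j + 2)³ = 1331j³ + 726j² + 132j + 8 = 11(121j³ + 66j² + 12j) + 8, so s³ ≡ 8 (mod 11).

(⇐) Conversely, suppose s³ ≡ 8 (mod 11). The only residue r in {0, …, 10} with r³ ≡ 8 (mod 11) is r = 2, so s ≡ 2 (mod 11).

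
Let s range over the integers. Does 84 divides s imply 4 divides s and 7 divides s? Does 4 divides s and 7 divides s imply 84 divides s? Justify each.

[⇐] This fails: take s = 28. Both 4 ∣ 28 and 7 ∣ 28, yet 28 is not a multiple of 84 (since 28 = 0·84 + 28), so 84 ∤ 28.

[⇒] If 84 ∣ s, write s = 84q. Since 84 = 21·4, s = 4·(21q), so 4 ∣ s; and since 84 = 12·7, s = 7·(12q), so 7 ∣ s.

The forward direction holds; the converse fails.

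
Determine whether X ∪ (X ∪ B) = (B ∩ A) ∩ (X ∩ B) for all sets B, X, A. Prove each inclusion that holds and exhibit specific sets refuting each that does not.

(⊇) Let x ∈ (B ∩ A) ∩ (X ∩ B). Then x ∈ B ∩ X ∩ A, from which x ∈ X ∪ (X ∪ B).

(⊆) This inclusion fails. Take B = {1}, X = ∅, A = ∅; then 1 ∈ X ∪ (X ∪ B) but 1 ∉ (B ∩ A) ∩ (X ∩ B).

Only the reverse inclusion holds.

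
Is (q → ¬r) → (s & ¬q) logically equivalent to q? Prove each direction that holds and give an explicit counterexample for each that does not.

Forward direction. This fails. Under r = F, s = T, q = F, the left side is true but the right side is false.

Converse. This fails. Under r = F, s = F, q = T, the left side is false but the right side is true.

Neither implication holds.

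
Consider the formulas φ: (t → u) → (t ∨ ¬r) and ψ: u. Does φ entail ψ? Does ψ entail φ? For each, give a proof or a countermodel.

Neither implication holds.

[⇒] This fails. Under t = F, u = F, r = F, the left side is true but the right side is false.

[⇐] This fails. Under t = F, u = T, r = T, the left side is false but the right side is true.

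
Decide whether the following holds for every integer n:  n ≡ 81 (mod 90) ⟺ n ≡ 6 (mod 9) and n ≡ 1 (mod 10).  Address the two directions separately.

[⇒] This fails: n = 81 gives 81 ≡ 81 (mod 90) but 81 ≡ 0 (mod 9), so the conjunction on the right does not hold.

[⇐] This fails: n = 51 satisfies both congruences on the right (51 ≡ 6 mod 9 and 51 ≡ 1 mod 10) yet 51 ≡ 51 (mod 90), not 81.

(⇒) fails and (⇐) fails.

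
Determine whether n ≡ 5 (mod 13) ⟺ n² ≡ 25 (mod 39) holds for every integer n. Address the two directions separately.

(→) This fails: take n = 18. Then 18 ≡ 5 (mod 13), but 18² = 324 ≡ 12 (mod 39), not 25.

(←) This fails: take n = 8. Then 8² = 64 ≡ 25 (mod 39), yet 8 ≡ 8 (mod 13), not 5.

Neither implication holds.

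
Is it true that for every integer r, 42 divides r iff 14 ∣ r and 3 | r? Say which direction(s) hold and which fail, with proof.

[⇐] Suppose 14 ∣ r and 3 ∣ r. Any common multiple of 14 and 3 is a multiple of their lcm; here gcd(14, 3) = 1, so lcm(14, 3) = 14·3 = 42, so 42 ∣ r.

[⇒] If 42 ∣ r, write r = 42q. Since 42 = 3·14, r = 14·(3q), so 14 ∣ r; and since 42 = 14·3, r = 3·(14q), so 3 ∣ r.

Both directions hold.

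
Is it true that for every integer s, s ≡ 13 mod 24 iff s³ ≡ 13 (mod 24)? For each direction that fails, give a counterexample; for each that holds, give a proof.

Both implications hold.

(⇒) Suppose s ≡ 13 mod 24. Write s = 24j + 13. Then (24j + 13)³ = 13824j³ + 22464j² + 12168j + 2197 = 24(576j³ + 936j² + 507j + 91) + 13, so s³ ≡ 13 (mod 24).

(⇐) Conversely, suppose s³ ≡ 13 (mod 24). The only residue r in {0, …, 23} with r³ ≡ 13 (mod 24) is r = 13, so s ≡ 13 (mod 24).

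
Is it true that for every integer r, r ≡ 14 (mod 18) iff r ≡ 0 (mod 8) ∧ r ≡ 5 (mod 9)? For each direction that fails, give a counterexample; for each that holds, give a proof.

(⇒) fails; (⇐) holds.

(⟸) If r ≡ 0 (mod 8) and r ≡ 5 (mod 9), then by the Chinese remainder theorem r ≡ 32 (mod 72). Since 32 ≡ 14 (mod 18) and 18 ∣ 72, we get r ≡ 14 (mod 18).

(⟹) This fails: r = 50 gives 50 ≡ 14 (mod 18) but 50 ≡ 2 (mod 8), so the conjunction on the right does not hold.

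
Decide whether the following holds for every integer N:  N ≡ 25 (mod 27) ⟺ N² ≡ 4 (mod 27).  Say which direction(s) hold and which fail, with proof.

(⇒) holds; (⇐) fails.

(⟹) Suppose N ≡ 25 (mod 27). Write N = 27j + 25. Then (27j + 25)² = 729j² + 1350j + 625 = 27(27j² + 50j + 23) + 4, so N² ≡ 4 (mod 27).

(⟸) This fails: take N = 2. Then 2² = 4 ≡ 4 (mod 27), yet 2 ≡ 2 (mod 27), not 25.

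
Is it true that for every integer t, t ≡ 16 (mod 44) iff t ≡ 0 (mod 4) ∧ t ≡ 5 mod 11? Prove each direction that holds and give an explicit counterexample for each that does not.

Forward direction. Suppose t ≡ 16 (mod 44); write t = 44j + 16. Since 4 ∣ 44, reducing mod 4 gives t ≡ 16 ≡ 0 (mod 4); since 11 ∣ 44, reducing mod 11 gives t ≡ 16 ≡ 5 (mod 11).

Converse. If t ≡ 0 (mod 4) and t ≡ 5 (mod 11), then by the Chinese remainder theorem t ≡ 16 (mod 44). This is exactly t ≡ 16 (mod 44).

Both directions hold.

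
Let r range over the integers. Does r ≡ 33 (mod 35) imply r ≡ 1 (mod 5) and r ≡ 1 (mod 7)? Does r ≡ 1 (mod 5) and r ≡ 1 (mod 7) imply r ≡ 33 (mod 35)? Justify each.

Neither direction holds.

(→) This fails: r = 33 gives 33 ≡ 33 (mod 35) but 33 ≡ 3 (mod 5), so the conjunction on the right does not hold.

(←) This fails: r = 1 satisfies both congruences on the right (1 ≡ 1 mod 5 and 1 ≡ 1 mod 7) yet 1 ≡ 1 (mod 35), not 33.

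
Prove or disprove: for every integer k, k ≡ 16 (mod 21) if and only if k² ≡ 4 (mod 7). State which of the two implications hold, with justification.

Not equivalent: only (⇒) holds.

[⇒] Suppose k ≡ 16 (mod 21). Then k² ≡ 16² = 256 (mod 21), and since 7 ∣ 21, also k² ≡ 4 (mod 7).

[⇐] This fails: take k = 2. Then 2² = 4 ≡ 4 (mod 7), yet 2 ≡ 2 (mod 21), not 16.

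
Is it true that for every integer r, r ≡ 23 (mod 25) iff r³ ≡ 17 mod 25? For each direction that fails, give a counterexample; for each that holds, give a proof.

(⟹) Suppose r ≡ 23 (mod 25). Write r = 25j + 23. Then (25j + 23)³ = 15625j³ + 43125j² + 39675j + 12167 = 25(625j³ + 1725j² + 1587j + 486) + 17, so r³ ≡ 17 (mod 25).

(⟸) Conversely, suppose r³ ≡ 17 (mod 25). The only residue r in {0, …, 24} with r³ ≡ 17 (mod 25) is r = 23, so r ≡ 23 (mod 25).

The biconditional holds.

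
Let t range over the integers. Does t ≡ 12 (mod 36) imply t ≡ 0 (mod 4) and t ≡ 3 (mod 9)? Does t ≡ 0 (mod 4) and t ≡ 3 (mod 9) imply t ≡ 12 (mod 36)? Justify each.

Both implications hold.

Forward direction. Suppose t ≡ 12 (mod 36); write t = 36j + 12. Since 4 ∣ 36, reducing mod 4 gives t ≡ 12 ≡ 0 (mod 4); since 9 ∣ 36, reducing mod 9 gives t ≡ 12 ≡ 3 (mod 9).

Converse. If t ≡ 0 (mod 4) and t ≡ 3 (mod 9), then by the Chinese remainder theorem t ≡ 12 (mod 36). This is exactly t ≡ 12 (mod 36).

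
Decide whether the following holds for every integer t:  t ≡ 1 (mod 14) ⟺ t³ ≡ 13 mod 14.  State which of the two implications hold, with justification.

Both directions fail.

(⟹) This fails: take t = 1. Then 1 ≡ 1 (mod 14), but 1³ = 1 ≡ 1 (mod 14), not 13.

(⟸) This fails: take t = 3. Then 3³ = 27 ≡ 13 (mod 14), yet 3 ≡ 3 (mod 14), not 1.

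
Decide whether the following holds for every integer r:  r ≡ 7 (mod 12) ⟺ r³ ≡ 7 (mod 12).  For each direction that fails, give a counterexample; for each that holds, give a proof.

Both implications hold.

Forward direction. Suppose r ≡ 7 (mod 12). Write r = 12j + 7. Then (12j + 7)³ = 1728j³ + 3024j² + 1764j + 343 = 12(144j³ + 252j² + 147j + 28) + 7, so r³ ≡ 7 (mod 12).

Converse. Suppose r³ ≡ 7 (mod 12). The only residue r in {0, …, 11} with r³ ≡ 7 (mod 12) is r = 7, so r ≡ 7 (mod 12).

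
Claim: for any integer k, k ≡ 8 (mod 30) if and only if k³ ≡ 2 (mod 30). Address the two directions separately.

Both directions hold; the statement is true.

[⇐] Suppose k³ ≡ 2 (mod 30). The only residue r in {0, …, 29} with r³ ≡ 2 (mod 30) is r = 8, so k ≡ 8 (mod 30).

[⇒] Suppose k ≡ 8 (mod 30). Write k = 30j + 8. Then (30j + 8)³ = 27000j³ + 21600j² + 5760j + 512 = 30(900j³ + 720j² + 192j + 17) + 2, so k³ ≡ 2 (mod 30).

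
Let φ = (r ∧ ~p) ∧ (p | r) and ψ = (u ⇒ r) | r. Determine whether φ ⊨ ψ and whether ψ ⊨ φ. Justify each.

(⇐) This fails. Under p = F, u = F, r = F, the left side is false but the right side is true.

(⇒) Assume the antecedent. If p is true, the antecedent cannot hold. If p is false, the antecedent forces (p = F, u = F, r = T) or (p = F, u = T, r = T), and (u ⇒ r) | r holds there. Either way (u ⇒ r) | r holds.

Not equivalent: only (⇒) holds.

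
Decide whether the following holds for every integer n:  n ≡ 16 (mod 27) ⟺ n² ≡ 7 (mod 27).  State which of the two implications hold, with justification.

[⇒] This fails: take n = 16. Then 16 ≡ 16 (mod 27), but 16² = 256 ≡ 13 (mod 27), not 7.

[⇐] This fails: take n = 13. Then 13² = 169 ≡ 7 (mod 27), yet 13 ≡ 13 (mod 27), not 16.

(⇒) fails and (⇐) fails.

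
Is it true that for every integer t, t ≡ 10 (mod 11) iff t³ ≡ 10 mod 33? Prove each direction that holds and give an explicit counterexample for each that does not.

Forward direction. This fails: take t = 21. Then 21 ≡ 10 (mod 11), but 21³ = 9261 ≡ 21 (mod 33), not 10.

Converse. The residues r modulo 33 with r³ ≡ 10 (mod 33) are exactly {10}, and each is ≡ 10 (mod 11).

(⇒) fails; (⇐) holds.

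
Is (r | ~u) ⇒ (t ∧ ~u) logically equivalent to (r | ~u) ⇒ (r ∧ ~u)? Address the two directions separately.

Neither direction holds.

[⇒] This fails. Under u = F, t = T, r = F, the left side is true but the right side is false.

[⇐] This fails. Under u = F, t = F, r = T, the left side is false but the right side is true.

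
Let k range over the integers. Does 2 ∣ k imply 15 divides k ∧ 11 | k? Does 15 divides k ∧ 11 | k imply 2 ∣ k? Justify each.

(⇒) This fails: take k = 2. Certainly 2 ∣ 2, but 15 ∤ 2.

(⇐) This fails: take k = 165. Both 15 ∣ 165 and 11 ∣ 165, yet 165 is not a multiple of 2 (since 165 = 82·2 + 1), so 2 ∤ 165.

Neither implication holds.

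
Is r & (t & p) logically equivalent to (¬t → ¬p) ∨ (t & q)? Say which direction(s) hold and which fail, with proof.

The forward direction holds; the converse fails.

(⟹) Assume the antecedent. If q is true, the antecedent forces (q = T, p = T, r = T, t = T), and (¬t → ¬p) ∨ (t & q) holds there. If q is false, the antecedent forces (q = F, p = T, r = T, t = T), and (¬t → ¬p) ∨ (t & q) holds there. Either way (¬t → ¬p) ∨ (t & q) holds.

(⟸) This fails. Under q = F, p = F, r = F, t = F, the left side is false but the right side is true.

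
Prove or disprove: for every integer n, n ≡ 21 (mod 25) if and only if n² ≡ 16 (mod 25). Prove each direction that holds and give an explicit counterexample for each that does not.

Not equivalent: only (⇒) holds.

(⇒) Suppose n ≡ 21 (mod 25). Write n = 25j + 21. Then (25j + 21)² = 625j² + 1050j + 441 = 25(25j² + 42j + 17) + 16, so n² ≡ 16 (mod 25).

(⇐) This fails: take n = 4. Then 4² = 16 ≡ 16 (mod 25), yet 4 ≡ 4 (mod 25), not 21.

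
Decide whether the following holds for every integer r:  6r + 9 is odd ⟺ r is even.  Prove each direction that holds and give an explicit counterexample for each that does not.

Only the reverse direction holds.

Converse. Suppose r is even. Since 6 is even, 6r is even for every r, so 6r + 9 has the same parity as 9, which is odd. Hence 6r + 9 is odd.

Forward direction. This fails: take r = 3. Then 6r + 9 = 27, which is odd, yet r = 3 is odd, not even.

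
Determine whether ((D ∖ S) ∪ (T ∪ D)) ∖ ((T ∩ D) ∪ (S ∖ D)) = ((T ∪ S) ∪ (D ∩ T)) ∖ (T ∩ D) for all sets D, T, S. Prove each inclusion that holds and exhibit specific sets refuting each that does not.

(⊆) fails and (⊇) fails.

Forward inclusion. This inclusion fails. Take D = {1}, T = ∅, S = ∅; then 1 ∈ ((D ∖ S) ∪ (T ∪ D)) ∖ ((T ∩ D) ∪ (S ∖ D)) but 1 ∉ ((T ∪ S) ∪ (D ∩ T)) ∖ (T ∩ D).

Reverse inclusion. This inclusion fails. Take D = ∅, T = ∅, S = {1}; then 1 ∈ ((T ∪ S) ∪ (D ∩ T)) ∖ (T ∩ D) but 1 ∉ ((D ∖ S) ∪ (T ∪ D)) ∖ ((T ∩ D) ∪ (S ∖ D)).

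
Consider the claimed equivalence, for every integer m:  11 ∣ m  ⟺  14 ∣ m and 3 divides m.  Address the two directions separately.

Neither direction holds.

(⇒) This fails: take m = 11. Certainly 11 ∣ 11, but 14 ∤ 11.

(⇐) This fails: take m = 42. Both 14 ∣ 42 and 3 ∣ 42, yet 42 is not a multiple of 11 (since 42 = 3·11 + 9), so 11 ∤ 42.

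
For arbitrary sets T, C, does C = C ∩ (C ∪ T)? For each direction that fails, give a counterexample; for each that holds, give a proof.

(⟸) Let x ∈ C ∩ (C ∪ T). Then either x ∈ C and x ∉ T; or x ∈ T ∩ C. In each case x ∈ C, so C ∩ (C ∪ T) ⊆ C.

(⟹) Let x ∈ C. Then either x ∈ C and x ∉ T; or x ∈ T ∩ C. In each case x ∈ C ∩ (C ∪ T), so C ⊆ C ∩ (C ∪ T).

The two sets are equal.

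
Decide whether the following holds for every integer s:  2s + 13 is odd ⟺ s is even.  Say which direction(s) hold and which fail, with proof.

Only the converse holds.

(⟹) This fails: take s = 5. Then 2s + 13 = 23, which is odd, yet s = 5 is odd, not even.

(⟸) Suppose s is even. Since 2 is even, 2s is even for every s, so 2s + 13 has the same parity as 13, which is odd. Hence 2s + 13 is odd.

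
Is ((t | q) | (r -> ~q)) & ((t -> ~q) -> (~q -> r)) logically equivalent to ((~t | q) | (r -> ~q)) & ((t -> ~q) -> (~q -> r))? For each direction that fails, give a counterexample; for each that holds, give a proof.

The biconditional holds.

[⇐] Assume the antecedent. If r is true, the consequent reduces to true regardless of the other variables. If r is false, the antecedent forces (t = F, r = F, q = T) or (t = T, r = F, q = T), and the consequent holds there. Either way the consequent holds.

[⇒] Assume the antecedent. If r is true, the consequent reduces to true regardless of the other variables. If r is false, the antecedent forces (t = F, r = F, q = T) or (t = T, r = F, q = T), and the consequent holds there. Either way the consequent holds.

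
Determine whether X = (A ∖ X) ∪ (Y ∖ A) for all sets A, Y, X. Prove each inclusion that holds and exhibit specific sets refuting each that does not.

(⊆) This inclusion fails. Take A = ∅, Y = ∅, X = {1}; then 1 ∈ X but 1 ∉ (A ∖ X) ∪ (Y ∖ A).

(⊇) This inclusion fails. Take A = {1}, Y = ∅, X = ∅; then 1 ∈ (A ∖ X) ∪ (Y ∖ A) but 1 ∉ X.

Both inclusions fail.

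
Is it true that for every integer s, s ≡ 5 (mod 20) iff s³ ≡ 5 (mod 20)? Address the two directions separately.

(⇐) Suppose s³ ≡ 5 (mod 20). The only residue r in {0, …, 19} with r³ ≡ 5 (mod 20) is r = 5, so s ≡ 5 (mod 20).

(⇒) Suppose s ≡ 5 (mod 20). Write s = 20j + 5. Then (20j + 5)³ = 8000j³ + 6000j² + 1500j + 125 = 20(400j³ + 300j² + 75j + 6) + 5, so s³ ≡ 5 (mod 20).

Both implications hold.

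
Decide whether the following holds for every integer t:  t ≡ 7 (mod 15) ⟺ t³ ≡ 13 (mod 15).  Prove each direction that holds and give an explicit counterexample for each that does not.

(⇒) Suppose t ≡ 7 (mod 15). Write t = 15j + 7. Then (15j + 7)³ = 3375j³ + 4725j² + 2205j + 343 = 15(225j³ + 315j² + 147j + 22) + 13, so t³ ≡ 13 (mod 15).

(⇐) Conversely, suppose t³ ≡ 13 (mod 15). The only residue r in {0, …, 14} with r³ ≡ 13 (mod 15) is r = 7, so t ≡ 7 (mod 15).

Both implications hold.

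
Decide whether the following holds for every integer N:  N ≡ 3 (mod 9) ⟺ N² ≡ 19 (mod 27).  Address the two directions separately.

Forward direction. This fails: take N = 3. Then 3 ≡ 3 (mod 9), but 3² = 9 ≡ 9 (mod 27), not 19.

Converse. This fails: take N = 10. Then 10² = 100 ≡ 19 (mod 27), yet 10 ≡ 1 (mod 9), not 3.

Neither implication holds.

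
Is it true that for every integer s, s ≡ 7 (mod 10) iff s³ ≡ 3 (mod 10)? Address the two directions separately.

(⟹) Suppose s ≡ 7 (mod 10). Write s = 10j + 7. Then (10j + 7)³ = 1000j³ + 2100j² + 1470j + 343 = 10(100j³ + 210j² + 147j + 34) + 3, so s³ ≡ 3 (mod 10).

(⟸) For the converse, argue contrapositively. If s ≢ 7 (mod 10), then s is congruent to one of 0, 1, 2, 3, 4, 5, 6, 8, 9 modulo 10, and these give s³ ≡ 0, 1, 8, 7, 4, 5, 6, 2, 9 respectively — never 3.

Both implications hold.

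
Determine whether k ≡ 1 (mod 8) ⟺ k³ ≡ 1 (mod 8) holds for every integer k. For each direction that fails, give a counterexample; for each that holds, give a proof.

Both implications hold.

Converse. Suppose k³ ≡ 1 (mod 8). The only residue r in {0, …, 7} with r³ ≡ 1 (mod 8) is r = 1, so k ≡ 1 (mod 8).

Forward direction. Suppose k ≡ 1 (mod 8). Write k = 8j + 1. Then (8j + 1)³ = 512j³ + 192j² + 24j + 1 = 8(64j³ + 24j² + 3j) + 1, so k³ ≡ 1 (mod 8).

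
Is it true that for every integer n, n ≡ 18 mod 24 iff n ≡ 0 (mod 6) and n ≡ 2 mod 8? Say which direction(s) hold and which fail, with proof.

Equivalent; both directions hold.

(←) If n ≡ 0 (mod 6) and n ≡ 2 (mod 8), then by the Chinese remainder theorem n ≡ 18 (mod 24). This is exactly n ≡ 18 (mod 24).

(→) Suppose n ≡ 18 (mod 24); write n = 24j + 18. Since 6 ∣ 24, reducing mod 6 gives n ≡ 18 ≡ 0 (mod 6); since 8 ∣ 24, reducing mod 8 gives n ≡ 18 ≡ 2 (mod 8).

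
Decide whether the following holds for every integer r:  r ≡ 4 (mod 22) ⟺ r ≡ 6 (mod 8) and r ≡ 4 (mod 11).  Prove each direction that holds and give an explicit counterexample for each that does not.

The forward direction fails; the converse holds.

Forward direction. This fails: r = 48 gives 48 ≡ 4 (mod 22) but 48 ≡ 0 (mod 8), so the conjunction on the right does not hold.

Converse. If r ≡ 6 (mod 8) and r ≡ 4 (mod 11), then by the Chinese remainder theorem r ≡ 70 (mod 88). Since 70 ≡ 4 (mod 22) and 22 ∣ 88, we get r ≡ 4 (mod 22).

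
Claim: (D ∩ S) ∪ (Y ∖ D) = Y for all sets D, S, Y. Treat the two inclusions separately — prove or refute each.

(⟹) This inclusion fails. Take D = {1}, S = {1}, Y = ∅; then 1 ∈ (D ∩ S) ∪ (Y ∖ D) but 1 ∉ Y.

(⟸) This inclusion fails. Take D = {1}, S = ∅, Y = {1}; then 1 ∈ Y but 1 ∉ (D ∩ S) ∪ (Y ∖ D).

Neither inclusion holds.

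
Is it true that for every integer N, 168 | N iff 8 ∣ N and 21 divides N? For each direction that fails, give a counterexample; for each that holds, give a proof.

The biconditional holds.

(⇒) If 168 ∣ N, write N = 168q. Since 168 = 21·8, N = 8·(21q), so 8 ∣ N; and since 168 = 8·21, N = 21·(8q), so 21 ∣ N.

(⇐) Suppose 8 ∣ N and 21 ∣ N. Any common multiple of 8 and 21 is a multiple of their lcm; here gcd(8, 21) = 1, so lcm(8, 21) = 8·21 = 168, so 168 ∣ N.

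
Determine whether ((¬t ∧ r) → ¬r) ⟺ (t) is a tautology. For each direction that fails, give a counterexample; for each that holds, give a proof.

Only the reverse direction holds.

(⟹) This fails. Under t = F, r = F, the left side is true but the right side is false.

(⟸) Assume the antecedent. If t is true, (¬t ∧ r) → ¬r reduces to true regardless of the other variables. If t is false, the antecedent cannot hold. Either way (¬t ∧ r) → ¬r holds.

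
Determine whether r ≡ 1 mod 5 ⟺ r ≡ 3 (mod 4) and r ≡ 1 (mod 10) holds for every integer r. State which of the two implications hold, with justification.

Only the reverse direction holds.

(→) This fails: r = 16 gives 16 ≡ 1 (mod 5) but 16 ≡ 0 (mod 4), so the conjunction on the right does not hold.

(←) Conversely, if r ≡ 3 (mod 4) and r ≡ 1 (mod 10), then by the Chinese remainder theorem r ≡ 11 (mod 20). Since 11 ≡ 1 (mod 5) and 5 ∣ 20, we get r ≡ 1 (mod 5).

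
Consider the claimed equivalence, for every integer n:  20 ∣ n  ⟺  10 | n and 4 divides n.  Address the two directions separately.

Equivalent; both directions hold.

[⇒] If 20 ∣ n, write n = 20q. Since 20 = 2·10, n = 10·(2q), so 10 ∣ n; and since 20 = 5·4, n = 4·(5q), so 4 ∣ n.

[⇐] Suppose 10 ∣ n and 4 ∣ n. Any common multiple of 10 and 4 is a multiple of their lcm; here lcm(10, 4) = 10·4/gcd(10, 4) = 40/2 = 20, so 20 ∣ n.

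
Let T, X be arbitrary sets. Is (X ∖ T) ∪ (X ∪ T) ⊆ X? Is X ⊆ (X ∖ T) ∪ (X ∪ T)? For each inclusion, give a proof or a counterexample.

Forward inclusion. This inclusion fails. Take T = {1}, X = ∅; then 1 ∈ (X ∖ T) ∪ (X ∪ T) but 1 ∉ X.

Reverse inclusion. Let x ∈ X. Then either x ∈ X and x ∉ T; or x ∈ T ∩ X. In each case x ∈ (X ∖ T) ∪ (X ∪ T), so X ⊆ (X ∖ T) ∪ (X ∪ T).

Only the reverse inclusion holds.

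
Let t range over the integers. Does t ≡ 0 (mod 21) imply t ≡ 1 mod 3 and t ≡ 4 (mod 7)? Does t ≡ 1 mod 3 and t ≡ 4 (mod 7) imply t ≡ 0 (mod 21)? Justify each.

Neither implication holds.

[⇒] This fails: t = 0 gives 0 ≡ 0 (mod 21) but 0 ≡ 0 (mod 3), so the conjunction on the right does not hold.

[⇐] This fails: t = 4 satisfies both congruences on the right (4 ≡ 1 mod 3 and 4 ≡ 4 mod 7) yet 4 ≡ 4 (mod 21), not 0.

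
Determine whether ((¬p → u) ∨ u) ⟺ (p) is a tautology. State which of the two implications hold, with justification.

(→) This fails. Under u = T, p = F, the left side is true but the right side is false.

(←) Assume the antecedent. If u is true, (¬p → u) ∨ u reduces to true regardless of the other variables. If u is false, the antecedent forces (u = F, p = T), and (¬p → u) ∨ u holds there. Either way (¬p → u) ∨ u holds.

The forward direction fails; the converse holds.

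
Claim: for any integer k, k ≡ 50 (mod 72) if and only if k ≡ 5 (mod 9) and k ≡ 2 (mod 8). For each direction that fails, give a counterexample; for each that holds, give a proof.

(⟹) Suppose k ≡ 50 (mod 72); write k = 72j + 50. Since 9 ∣ 72, reducing mod 9 gives k ≡ 50 ≡ 5 (mod 9); since 8 ∣ 72, reducing mod 8 gives k ≡ 50 ≡ 2 (mod 8).

(⟸) Conversely, if k ≡ 5 (mod 9) and k ≡ 2 (mod 8), then by the Chinese remainder theorem k ≡ 50 (mod 72). This is exactly k ≡ 50 (mod 72).

The biconditional holds.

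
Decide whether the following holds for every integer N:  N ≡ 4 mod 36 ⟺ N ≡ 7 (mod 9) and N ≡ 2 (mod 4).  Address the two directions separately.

(⟹) This fails: N = 4 gives 4 ≡ 4 (mod 36) but 4 ≡ 4 (mod 9), so the conjunction on the right does not hold.

(⟸) This fails: N = 34 satisfies both congruences on the right (34 ≡ 7 mod 9 and 34 ≡ 2 mod 4) yet 34 ≡ 34 (mod 36), not 4.

Both directions fail.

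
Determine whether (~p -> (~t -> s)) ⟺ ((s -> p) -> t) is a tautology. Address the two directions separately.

Only the reverse direction holds.

(→) This fails. Under p = T, s = F, t = F, the left side is true but the right side is false.

(←) Assume the antecedent. If s is true, ~p -> (~t -> s) reduces to true regardless of the other variables. If s is false, the antecedent forces (p = F, s = F, t = T) or (p = T, s = F, t = T), and ~p -> (~t -> s) holds there. Either way ~p -> (~t -> s) holds.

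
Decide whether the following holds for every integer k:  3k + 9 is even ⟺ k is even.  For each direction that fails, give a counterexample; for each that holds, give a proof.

[⇒] This fails: k = 1 gives 3k + 9 = 12, which is even, but 1 is odd, not even.

[⇐] This also fails: k = 0 is even, but 3k + 9 = 9 is odd, not even.

Neither implication holds.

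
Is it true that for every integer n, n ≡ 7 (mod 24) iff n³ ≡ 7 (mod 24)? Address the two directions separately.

The biconditional holds.

[⇒] Suppose n ≡ 7 (mod 24). Write n = 24j + 7. Then (24j + 7)³ = 13824j³ + 12096j² + 3528j + 343 = 24(576j³ + 504j² + 147j + 14) + 7, so n³ ≡ 7 (mod 24).

[⇐] Conversely, suppose n³ ≡ 7 (mod 24). The only residue r in {0, …, 23} with r³ ≡ 7 (mod 24) is r = 7, so n ≡ 7 (mod 24).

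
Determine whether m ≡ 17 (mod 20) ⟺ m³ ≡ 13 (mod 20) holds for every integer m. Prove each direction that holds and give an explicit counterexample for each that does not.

[⇐] Suppose m³ ≡ 13 (mod 20). The only residue r in {0, …, 19} with r³ ≡ 13 (mod 20) is r = 17, so m ≡ 17 (mod 20).

[⇒] Suppose m ≡ 17 (mod 20). Write m = 20j + 17. Then (20j + 17)³ = 8000j³ + 20400j² + 17340j + 4913 = 20(400j³ + 1020j² + 867j + 245) + 13, so m³ ≡ 13 (mod 20).

Both implications hold.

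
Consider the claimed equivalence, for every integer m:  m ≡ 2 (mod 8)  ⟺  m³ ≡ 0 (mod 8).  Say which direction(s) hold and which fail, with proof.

(→) Suppose m ≡ 2 (mod 8). Write m = 8j + 2. Then (8j + 2)³ = 512j³ + 384j² + 96j + 8 = 8(64j³ + 48j² + 12j + 1) + 0, so m³ ≡ 0 (mod 8).

(←) This fails: take m = 0. Then 0³ = 0 ≡ 0 (mod 8), yet 0 ≡ 0 (mod 8), not 2.

Only the forward implication holds.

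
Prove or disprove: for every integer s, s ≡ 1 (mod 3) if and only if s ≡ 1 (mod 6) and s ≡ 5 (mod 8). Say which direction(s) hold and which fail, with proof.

Forward direction. This fails: s = 1 gives 1 ≡ 1 (mod 3) but 1 ≡ 1 (mod 8), so the conjunction on the right does not hold.

Converse. If s ≡ 1 (mod 6) and s ≡ 5 (mod 8), then by the Chinese remainder theorem s ≡ 13 (mod 24). Since 13 ≡ 1 (mod 3) and 3 ∣ 24, we get s ≡ 1 (mod 3).

The forward direction fails; the converse holds.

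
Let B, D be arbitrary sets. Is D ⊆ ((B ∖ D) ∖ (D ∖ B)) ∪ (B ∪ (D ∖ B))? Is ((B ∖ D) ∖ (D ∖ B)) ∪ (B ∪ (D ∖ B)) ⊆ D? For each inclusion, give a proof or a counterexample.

(⊆) Let x ∈ D. Then either x ∈ D and x ∉ B; or x ∈ B ∩ D. In each case x ∈ ((B ∖ D) ∖ (D ∖ B)) ∪ (B ∪ (D ∖ B)), so D ⊆ ((B ∖ D) ∖ (D ∖ B)) ∪ (B ∪ (D ∖ B)).

(⊇) This inclusion fails. Take B = {1}, D = ∅; then 1 ∈ ((B ∖ D) ∖ (D ∖ B)) ∪ (B ∪ (D ∖ B)) but 1 ∉ D.

The sets are not equal: only the forward inclusion holds.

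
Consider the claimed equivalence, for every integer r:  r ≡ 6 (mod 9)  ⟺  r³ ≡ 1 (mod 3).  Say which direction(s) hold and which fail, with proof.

(⇒) fails and (⇐) fails.

(⇒) This fails: take r = 6. Then 6 ≡ 6 (mod 9), but 6³ = 216 ≡ 0 (mod 3), not 1.

(⇐) This fails: take r = 1. Then 1³ = 1 ≡ 1 (mod 3), yet 1 ≡ 1 (mod 9), not 6.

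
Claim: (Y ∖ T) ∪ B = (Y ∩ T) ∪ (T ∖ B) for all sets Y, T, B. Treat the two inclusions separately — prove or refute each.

Neither inclusion holds.

(⟹) This inclusion fails. Take Y = {1}, T = ∅, B = ∅; then 1 ∈ (Y ∖ T) ∪ B but 1 ∉ (Y ∩ T) ∪ (T ∖ B).

(⟸) This inclusion fails. Take Y = ∅, T = {1}, B = ∅; then 1 ∈ (Y ∩ T) ∪ (T ∖ B) but 1 ∉ (Y ∖ T) ∪ B.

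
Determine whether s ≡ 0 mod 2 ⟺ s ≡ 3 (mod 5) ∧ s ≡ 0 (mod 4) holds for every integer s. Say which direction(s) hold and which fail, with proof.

Only the converse holds.

(→) This fails: s = 0 gives 0 ≡ 0 (mod 2) but 0 ≡ 0 (mod 5), so the conjunction on the right does not hold.

(←) Conversely, if s ≡ 3 (mod 5) and s ≡ 0 (mod 4), then by the Chinese remainder theorem s ≡ 8 (mod 20). Since 8 ≡ 0 (mod 2) and 2 ∣ 20, we get s ≡ 0 (mod 2).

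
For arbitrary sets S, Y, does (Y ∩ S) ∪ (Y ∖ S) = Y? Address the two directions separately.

(⟹) Let x ∈ (Y ∩ S) ∪ (Y ∖ S). Then either x ∈ Y and x ∉ S; or x ∈ S ∩ Y. In each case x ∈ Y, so (Y ∩ S) ∪ (Y ∖ S) ⊆ Y.

(⟸) Let x ∈ Y. Then either x ∈ Y and x ∉ S; or x ∈ S ∩ Y. In each case x ∈ (Y ∩ S) ∪ (Y ∖ S), so Y ⊆ (Y ∩ S) ∪ (Y ∖ S).

Both inclusions hold.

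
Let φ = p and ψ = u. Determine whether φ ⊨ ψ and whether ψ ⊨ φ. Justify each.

Both directions fail.

(⇒) This fails. Under u = F, p = T, the left side is true but the right side is false.

(⇐) This fails. Under u = T, p = F, the left side is false but the right side is true.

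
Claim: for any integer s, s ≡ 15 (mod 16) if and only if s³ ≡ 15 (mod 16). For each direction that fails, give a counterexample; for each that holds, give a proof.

(⇒) Suppose s ≡ 15 (mod 16). Write s = 16j + 15. Then (16j + 15)³ = 4096j³ + 11520j² + 10800j + 3375 = 16(256j³ + 720j² + 675j + 210) + 15, so s³ ≡ 15 (mod 16).

(⇐) Conversely, suppose s³ ≡ 15 (mod 16). The only residue r in {0, …, 15} with r³ ≡ 15 (mod 16) is r = 15, so s ≡ 15 (mod 16).

Both directions hold; the statement is true.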